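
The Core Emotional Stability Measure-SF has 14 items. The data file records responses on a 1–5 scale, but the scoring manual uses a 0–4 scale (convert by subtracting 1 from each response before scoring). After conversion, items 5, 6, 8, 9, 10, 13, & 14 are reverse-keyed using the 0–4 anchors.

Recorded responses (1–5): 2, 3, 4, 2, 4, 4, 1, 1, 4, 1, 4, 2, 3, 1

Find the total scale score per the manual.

Convert to 0–4: 1, 2, 3, 1, 3, 3, 0, 0, 3, 0, 3, 1, 2, 0
Reverse-coded (reverse-coded value = 4 − response):
  item 5: 4 − 3 = 1
  item 6: 4 − 3 = 1
  item 8: 4 − 0 = 4
  item 9: 4 − 3 = 1
  item 10: 4 − 0 = 4
  item 13: 4 − 2 = 2
  item 14: 4 − 0 = 4
Scored: 1, 2, 3, 1, 1, 1, 0, 4, 1, 4, 3, 1, 2, 4
Total = 28

28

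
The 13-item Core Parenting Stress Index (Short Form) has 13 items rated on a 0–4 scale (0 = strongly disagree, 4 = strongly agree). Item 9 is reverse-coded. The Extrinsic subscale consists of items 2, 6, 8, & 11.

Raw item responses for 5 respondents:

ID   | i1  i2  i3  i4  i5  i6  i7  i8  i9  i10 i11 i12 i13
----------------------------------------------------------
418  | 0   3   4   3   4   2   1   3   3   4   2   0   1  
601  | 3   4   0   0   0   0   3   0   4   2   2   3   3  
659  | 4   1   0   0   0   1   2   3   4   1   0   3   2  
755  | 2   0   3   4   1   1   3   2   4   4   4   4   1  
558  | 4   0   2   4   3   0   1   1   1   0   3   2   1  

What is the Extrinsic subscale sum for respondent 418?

10

Respondent 418 raw: 0, 3, 4, 3, 4, 2, 1, 3, 3, 4, 2, 0, 1.
Extrinsic items: 2, 6, 8, 11.
Reverse-coded (on a 0–4 scale, reversed = 4 − raw):
  item 2: 3
  item 6: 2
  item 8: 3
  item 11: 2
Sum = 3 + 2 + 3 + 2 = 10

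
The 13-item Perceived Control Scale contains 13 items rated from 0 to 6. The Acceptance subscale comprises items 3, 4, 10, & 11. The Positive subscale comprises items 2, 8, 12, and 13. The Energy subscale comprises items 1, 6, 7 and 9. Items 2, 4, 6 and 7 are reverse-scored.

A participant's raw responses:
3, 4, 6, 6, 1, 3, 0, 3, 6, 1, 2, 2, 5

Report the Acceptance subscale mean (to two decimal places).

Acceptance items: 3, 4, 10, 11.
Of these, item 4 is reverse-scored; reversed = (0+6) − raw = 6 − raw.
  item 3: 6
  item 4: 6 − 6 = 0
  item 10: 1
  item 11: 2
Sum = 6 + 0 + 1 + 2 = 9
Mean = 9 / 4 = 2.25

2.25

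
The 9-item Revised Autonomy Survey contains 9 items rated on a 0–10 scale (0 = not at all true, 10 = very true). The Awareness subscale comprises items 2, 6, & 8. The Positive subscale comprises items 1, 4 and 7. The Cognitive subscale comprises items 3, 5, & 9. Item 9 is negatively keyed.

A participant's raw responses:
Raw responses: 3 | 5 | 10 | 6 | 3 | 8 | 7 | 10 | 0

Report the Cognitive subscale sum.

Cognitive items: 3, 5, 9.
Of these, item 9 is negatively keyed; on a 0–10 scale, reversed = 10 − raw.
  item 3: 10
  item 5: 3
  item 9: 10 − 0 = 10
Sum = 10 + 3 + 10 = 23

23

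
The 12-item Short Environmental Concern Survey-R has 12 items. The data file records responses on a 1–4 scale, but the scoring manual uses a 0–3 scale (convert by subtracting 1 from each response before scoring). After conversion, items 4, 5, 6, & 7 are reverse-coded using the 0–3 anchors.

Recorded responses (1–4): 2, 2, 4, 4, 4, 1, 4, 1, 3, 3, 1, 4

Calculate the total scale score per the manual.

Convert to 0–3: 1, 1, 3, 3, 3, 0, 3, 0, 2, 2, 0, 3
Reverse-coded (reverse-coded value = 3 − response):
  item 4: 3 − 3 = 0
  item 5: 3 − 3 = 0
  item 6: 3 − 0 = 3
  item 7: 3 − 3 = 0
Scored: 1, 1, 3, 0, 0, 3, 0, 0, 2, 2, 0, 3
Total = 15

15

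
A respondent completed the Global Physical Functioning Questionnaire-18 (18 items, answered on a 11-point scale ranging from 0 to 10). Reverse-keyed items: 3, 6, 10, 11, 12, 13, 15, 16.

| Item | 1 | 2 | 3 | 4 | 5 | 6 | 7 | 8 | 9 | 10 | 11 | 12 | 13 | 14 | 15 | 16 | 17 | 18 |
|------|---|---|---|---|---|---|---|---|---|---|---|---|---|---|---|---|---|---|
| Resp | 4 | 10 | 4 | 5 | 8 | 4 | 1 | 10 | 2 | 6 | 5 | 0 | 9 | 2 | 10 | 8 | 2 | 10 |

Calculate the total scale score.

88

Reverse-coded items (reverse-coded value = 10 − response):
  item 3: 10 − 4 = 6
  item 6: 10 − 4 = 6
  item 10: 10 − 6 = 4
  item 11: 10 − 5 = 5
  item 12: 10 − 0 = 10
  item 13: 10 − 9 = 1
  item 15: 10 − 10 = 0
  item 16: 10 − 8 = 2
After reverse-coding: 4, 10, 6, 5, 8, 6, 1, 10, 2, 4, 5, 10, 1, 2, 0, 2, 2, 10
Total = 4 + 10 + 6 + 5 + 8 + 6 + 1 + 10 + 2 + 4 + 5 + 10 + 1 + 2 + 0 + 2 + 2 + 10 = 88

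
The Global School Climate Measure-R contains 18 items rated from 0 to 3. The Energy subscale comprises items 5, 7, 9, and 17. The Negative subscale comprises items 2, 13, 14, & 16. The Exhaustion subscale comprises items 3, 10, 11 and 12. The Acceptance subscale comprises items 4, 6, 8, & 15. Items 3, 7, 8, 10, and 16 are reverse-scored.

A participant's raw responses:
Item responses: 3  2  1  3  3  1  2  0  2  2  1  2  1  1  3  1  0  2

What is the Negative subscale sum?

Negative items: 2, 13, 14, 16.
Of these, item 16 is reverse-scored; reverse-coded value = 3 − response.
  item 2: 2
  item 13: 1
  item 14: 1
  item 16: 3 − 1 = 2
Sum = 2 + 1 + 1 + 2 = 6

6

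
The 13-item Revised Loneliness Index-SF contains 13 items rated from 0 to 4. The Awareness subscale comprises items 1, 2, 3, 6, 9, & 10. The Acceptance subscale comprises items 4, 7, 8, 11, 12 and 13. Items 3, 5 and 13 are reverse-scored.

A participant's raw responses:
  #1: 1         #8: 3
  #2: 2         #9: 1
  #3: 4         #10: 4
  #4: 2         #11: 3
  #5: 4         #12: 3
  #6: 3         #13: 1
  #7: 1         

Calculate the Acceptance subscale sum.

15

Acceptance items: 4, 7, 8, 11, 12, 13.
Of these, item 13 is reverse-scored; reverse-coded value = 4 − response.
  item 4: 2
  item 7: 1
  item 8: 3
  item 11: 3
  item 12: 3
  item 13: 4 − 1 = 3
Sum = 2 + 1 + 3 + 3 + 3 + 3 = 15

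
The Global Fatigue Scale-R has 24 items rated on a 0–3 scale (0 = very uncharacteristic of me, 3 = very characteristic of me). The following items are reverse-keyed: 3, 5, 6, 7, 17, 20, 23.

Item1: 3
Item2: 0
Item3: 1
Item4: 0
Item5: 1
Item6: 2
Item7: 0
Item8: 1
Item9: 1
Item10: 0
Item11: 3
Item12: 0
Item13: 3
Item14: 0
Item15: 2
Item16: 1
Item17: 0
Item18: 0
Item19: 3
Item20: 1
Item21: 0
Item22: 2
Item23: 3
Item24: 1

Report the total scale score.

Reversing items 3, 5, 6, 7, 17, 20, & 23 with 3 − raw:
Total = 3 + 0 + (3−1) + 0 + (3−1) + (3−2) + (3−0) + 1 + 1 + 0 + 3 + 0 + 3 + 0 + 2 + 1 + (3−0) + 0 + 3 + (3−1) + 0 + 2 + (3−3) + 1
      = 3 + 0 + 2 + 0 + 2 + 1 + 3 + 1 + 1 + 0 + 3 + 0 + 3 + 0 + 2 + 1 + 3 + 0 + 3 + 2 + 0 + 2 + 0 + 1 = 33

33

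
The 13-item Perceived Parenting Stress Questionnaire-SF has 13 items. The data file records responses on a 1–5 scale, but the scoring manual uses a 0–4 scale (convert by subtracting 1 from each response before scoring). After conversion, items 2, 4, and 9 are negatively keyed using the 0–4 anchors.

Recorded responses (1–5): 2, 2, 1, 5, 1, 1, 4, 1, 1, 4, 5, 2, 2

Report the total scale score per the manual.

Convert to 0–4: 1, 1, 0, 4, 0, 0, 3, 0, 0, 3, 4, 1, 1
Reverse-coded (reverse-coded value = 4 − response):
  item 2: 4 − 1 = 3
  item 4: 4 − 4 = 0
  item 9: 4 − 0 = 4
Scored: 1, 3, 0, 0, 0, 0, 3, 0, 4, 3, 4, 1, 1
Total = 20

20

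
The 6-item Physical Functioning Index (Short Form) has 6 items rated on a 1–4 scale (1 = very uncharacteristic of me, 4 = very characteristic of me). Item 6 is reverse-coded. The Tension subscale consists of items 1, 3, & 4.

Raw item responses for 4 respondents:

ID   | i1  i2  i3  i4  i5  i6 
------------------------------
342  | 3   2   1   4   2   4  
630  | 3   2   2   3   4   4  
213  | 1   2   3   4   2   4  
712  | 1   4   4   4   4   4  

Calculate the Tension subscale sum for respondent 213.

Respondent 213 raw: 1, 2, 3, 4, 2, 4.
Tension items: 1, 3, 4.
Reverse-coded (reversed = (1+4) − raw = 5 − raw):
  item 1: 1
  item 3: 3
  item 4: 4
Sum = 1 + 3 + 4 = 8

8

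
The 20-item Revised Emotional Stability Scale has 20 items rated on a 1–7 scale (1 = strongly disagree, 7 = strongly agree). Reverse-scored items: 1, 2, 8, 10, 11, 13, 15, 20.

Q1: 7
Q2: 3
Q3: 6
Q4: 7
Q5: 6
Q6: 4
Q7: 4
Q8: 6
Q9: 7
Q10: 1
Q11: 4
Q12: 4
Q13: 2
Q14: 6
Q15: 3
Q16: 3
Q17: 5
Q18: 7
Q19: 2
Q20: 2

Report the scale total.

Reverse-coded items (reversed = (1+7) − raw = 8 − raw):
  item 1: 8 − 7 = 1
  item 2: 8 − 3 = 5
  item 8: 8 − 6 = 2
  item 10: 8 − 1 = 7
  item 11: 8 − 4 = 4
  item 13: 8 − 2 = 6
  item 15: 8 − 3 = 5
  item 20: 8 − 2 = 6
Scored items: 1, 5, 6, 7, 6, 4, 4, 2, 7, 7, 4, 4, 6, 6, 5, 3, 5, 7, 2, 6
Total = 1 + 5 + 6 + 7 + 6 + 4 + 4 + 2 + 7 + 7 + 4 + 4 + 6 + 6 + 5 + 3 + 5 + 7 + 2 + 6 = 97

97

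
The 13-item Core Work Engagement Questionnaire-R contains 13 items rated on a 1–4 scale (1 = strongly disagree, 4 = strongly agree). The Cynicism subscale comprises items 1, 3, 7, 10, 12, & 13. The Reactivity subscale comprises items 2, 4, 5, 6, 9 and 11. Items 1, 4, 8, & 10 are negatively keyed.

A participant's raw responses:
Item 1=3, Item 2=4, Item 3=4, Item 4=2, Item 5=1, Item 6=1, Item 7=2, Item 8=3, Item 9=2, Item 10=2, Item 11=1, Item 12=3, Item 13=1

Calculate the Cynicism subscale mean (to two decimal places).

2.50

Cynicism items: 1, 3, 7, 10, 12, 13.
Of these, items 1 and 10 are negatively keyed; on a 1–4 scale, reversed = 5 − raw.
  item 1: 5 − 3 = 2
  item 3: 4
  item 7: 2
  item 10: 5 − 2 = 3
  item 12: 3
  item 13: 1
Sum = 2 + 4 + 2 + 3 + 3 + 1 = 15
Mean = 15 / 6 = 2.50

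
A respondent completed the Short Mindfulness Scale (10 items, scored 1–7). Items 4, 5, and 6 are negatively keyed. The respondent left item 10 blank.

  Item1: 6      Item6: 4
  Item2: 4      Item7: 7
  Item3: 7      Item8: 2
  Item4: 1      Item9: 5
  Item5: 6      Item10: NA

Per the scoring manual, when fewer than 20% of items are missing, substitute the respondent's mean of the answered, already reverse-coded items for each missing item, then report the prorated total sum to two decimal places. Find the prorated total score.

Reverse-coded (on a 1–7 scale, reversed = 8 − raw):
  item 4: 8 − 1 = 7
  item 5: 8 − 6 = 2
  item 6: 8 − 4 = 4
Completed scored items (9 of 10): 6, 4, 7, 7, 2, 4, 7, 2, 5; sum = 44.
Person mean = 44 / 9 ≈ 4.8889
Prorated total = (44 / 9) × 10 = 48.89 (to 2 dp)

48.89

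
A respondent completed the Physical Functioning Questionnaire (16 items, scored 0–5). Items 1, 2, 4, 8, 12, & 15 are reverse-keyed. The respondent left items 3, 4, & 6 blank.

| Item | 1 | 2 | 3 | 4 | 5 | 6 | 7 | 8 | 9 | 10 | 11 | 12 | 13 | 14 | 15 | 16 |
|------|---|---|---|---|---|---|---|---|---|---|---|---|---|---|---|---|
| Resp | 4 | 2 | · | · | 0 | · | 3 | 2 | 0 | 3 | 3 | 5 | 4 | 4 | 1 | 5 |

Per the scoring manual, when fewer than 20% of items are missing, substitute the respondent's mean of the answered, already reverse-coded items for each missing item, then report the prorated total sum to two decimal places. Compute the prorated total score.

40.62

Reverse-coded (reversed = (0+5) − raw = 5 − raw):
  item 1: 5 − 4 = 1
  item 2: 5 − 2 = 3
  item 8: 5 − 2 = 3
  item 12: 5 − 5 = 0
  item 15: 5 − 1 = 4
Completed scored items (13 of 16): 1, 3, 0, 3, 3, 0, 3, 3, 0, 4, 4, 4, 5; sum = 33.
Person mean = 33 / 13 ≈ 2.5385
Prorated total = (33 / 13) × 16 = 40.62 (to 2 dp)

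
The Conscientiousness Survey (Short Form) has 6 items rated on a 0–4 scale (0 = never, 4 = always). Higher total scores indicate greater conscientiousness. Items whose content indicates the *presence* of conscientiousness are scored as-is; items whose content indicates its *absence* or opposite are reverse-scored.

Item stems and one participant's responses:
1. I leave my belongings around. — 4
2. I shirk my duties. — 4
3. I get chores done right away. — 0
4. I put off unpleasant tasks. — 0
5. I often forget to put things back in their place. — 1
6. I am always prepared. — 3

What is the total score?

Items 1, 2, 4, 5 describe the absence/opposite of conscientiousness → reverse-score.
reverse-coded value = 4 − response.
  item 1: 4 − 4 = 0
  item 2: 4 − 4 = 0
  item 3: 0
  item 4: 4 − 0 = 4
  item 5: 4 − 1 = 3
  item 6: 3
Total = 0 + 0 + 0 + 4 + 3 + 3 = 10

10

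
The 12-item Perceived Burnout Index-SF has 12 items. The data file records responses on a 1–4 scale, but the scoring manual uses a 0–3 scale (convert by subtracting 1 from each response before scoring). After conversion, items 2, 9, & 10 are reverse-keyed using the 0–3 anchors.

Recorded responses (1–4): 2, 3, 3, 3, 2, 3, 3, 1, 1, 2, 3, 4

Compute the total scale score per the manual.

21

Convert to 0–3: 1, 2, 2, 2, 1, 2, 2, 0, 0, 1, 2, 3
Reverse-coded (reversed = (0+3) − raw = 3 − raw):
  item 2: 3 − 2 = 1
  item 9: 3 − 0 = 3
  item 10: 3 − 1 = 2
Scored: 1, 1, 2, 2, 1, 2, 2, 0, 3, 2, 2, 3
Total = 21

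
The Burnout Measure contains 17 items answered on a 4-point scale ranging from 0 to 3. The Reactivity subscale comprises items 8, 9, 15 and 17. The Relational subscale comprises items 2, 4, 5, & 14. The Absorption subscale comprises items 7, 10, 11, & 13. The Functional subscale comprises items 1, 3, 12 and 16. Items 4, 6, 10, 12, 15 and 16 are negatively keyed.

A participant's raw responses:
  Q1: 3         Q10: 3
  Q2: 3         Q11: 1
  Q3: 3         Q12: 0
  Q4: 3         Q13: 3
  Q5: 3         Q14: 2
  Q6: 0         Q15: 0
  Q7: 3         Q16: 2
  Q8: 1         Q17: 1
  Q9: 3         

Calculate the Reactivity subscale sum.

8

Reactivity items: 8, 9, 15, 17.
Of these, item 15 is negatively keyed; reverse-coded value = 3 − response.
  item 8: 1
  item 9: 3
  item 15: 3 − 0 = 3
  item 17: 1
Sum = 1 + 3 + 3 + 1 = 8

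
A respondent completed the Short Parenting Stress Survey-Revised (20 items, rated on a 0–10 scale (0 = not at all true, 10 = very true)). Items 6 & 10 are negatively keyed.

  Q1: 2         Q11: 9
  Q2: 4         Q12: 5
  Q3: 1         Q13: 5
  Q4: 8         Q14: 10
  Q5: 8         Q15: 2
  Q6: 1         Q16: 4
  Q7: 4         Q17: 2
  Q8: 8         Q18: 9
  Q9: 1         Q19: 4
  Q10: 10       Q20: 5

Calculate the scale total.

Apply reverse scoring (reverse-coded value = 10 − response):
  item 6: 10 − 1 = 9
  item 10: 10 − 10 = 0
Scored items: 2, 4, 1, 8, 8, 9, 4, 8, 1, 0, 9, 5, 5, 10, 2, 4, 2, 9, 4, 5
Total = 2 + 4 + 1 + 8 + 8 + 9 + 4 + 8 + 1 + 0 + 9 + 5 + 5 + 10 + 2 + 4 + 2 + 9 + 4 + 5 = 100

100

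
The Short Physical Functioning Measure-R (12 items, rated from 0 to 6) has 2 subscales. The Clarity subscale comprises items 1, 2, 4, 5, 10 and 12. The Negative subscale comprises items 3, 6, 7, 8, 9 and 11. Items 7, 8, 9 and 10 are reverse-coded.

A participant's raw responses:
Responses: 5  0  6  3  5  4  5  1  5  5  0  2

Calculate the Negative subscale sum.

Negative items: 3, 6, 7, 8, 9, 11.
Of these, items 7, 8 and 9 are reverse-coded; reverse-coded value = 6 − response.
  item 3: 6
  item 6: 4
  item 7: 6 − 5 = 1
  item 8: 6 − 1 = 5
  item 9: 6 − 5 = 1
  item 11: 0
Sum = 6 + 4 + 1 + 5 + 1 + 0 = 17

17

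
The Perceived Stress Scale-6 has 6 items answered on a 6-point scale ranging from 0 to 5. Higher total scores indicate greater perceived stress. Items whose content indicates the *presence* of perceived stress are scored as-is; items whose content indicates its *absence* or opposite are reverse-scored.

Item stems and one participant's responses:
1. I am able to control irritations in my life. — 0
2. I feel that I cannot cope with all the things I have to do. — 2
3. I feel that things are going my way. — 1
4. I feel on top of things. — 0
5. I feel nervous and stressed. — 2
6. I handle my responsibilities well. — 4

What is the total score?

Items 1, 3, 4, 6 describe the absence/opposite of perceived stress → reverse-score.
reverse-coded value = 5 − response.
  item 1: 5 − 0 = 5
  item 2: 2
  item 3: 5 − 1 = 4
  item 4: 5 − 0 = 5
  item 5: 2
  item 6: 5 − 4 = 1
Total = 5 + 2 + 4 + 5 + 2 + 1 = 19

19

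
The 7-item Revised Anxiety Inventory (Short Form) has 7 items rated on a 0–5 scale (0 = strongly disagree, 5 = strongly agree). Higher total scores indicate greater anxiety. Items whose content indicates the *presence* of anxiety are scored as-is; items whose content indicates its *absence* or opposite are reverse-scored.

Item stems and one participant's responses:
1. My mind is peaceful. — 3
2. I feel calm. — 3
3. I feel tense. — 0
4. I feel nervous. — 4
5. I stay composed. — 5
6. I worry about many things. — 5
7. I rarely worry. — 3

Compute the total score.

Items 1, 2, 5, 7 describe the absence/opposite of anxiety → reverse-score.
on a 0–5 scale, reversed = 5 − raw.
  item 1: 5 − 3 = 2
  item 2: 5 − 3 = 2
  item 3: 0
  item 4: 4
  item 5: 5 − 5 = 0
  item 6: 5
  item 7: 5 − 3 = 2
Total = 2 + 2 + 0 + 4 + 0 + 5 + 2 = 15

15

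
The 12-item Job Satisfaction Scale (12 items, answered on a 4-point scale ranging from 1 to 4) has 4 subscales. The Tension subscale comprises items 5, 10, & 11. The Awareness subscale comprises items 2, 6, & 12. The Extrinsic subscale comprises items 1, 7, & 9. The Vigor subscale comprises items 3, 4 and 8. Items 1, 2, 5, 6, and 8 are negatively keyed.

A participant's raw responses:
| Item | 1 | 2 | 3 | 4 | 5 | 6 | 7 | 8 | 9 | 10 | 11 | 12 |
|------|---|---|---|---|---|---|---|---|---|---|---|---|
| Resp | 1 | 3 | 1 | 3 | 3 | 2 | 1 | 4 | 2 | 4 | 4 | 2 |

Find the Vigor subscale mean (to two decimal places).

1.67

Vigor items: 3, 4, 8.
Of these, item 8 is negatively keyed; reversed = (1+4) − raw = 5 − raw.
  item 3: 1
  item 4: 3
  item 8: 5 − 4 = 1
Sum = 1 + 3 + 1 = 5
Mean = 5 / 3 = 1.67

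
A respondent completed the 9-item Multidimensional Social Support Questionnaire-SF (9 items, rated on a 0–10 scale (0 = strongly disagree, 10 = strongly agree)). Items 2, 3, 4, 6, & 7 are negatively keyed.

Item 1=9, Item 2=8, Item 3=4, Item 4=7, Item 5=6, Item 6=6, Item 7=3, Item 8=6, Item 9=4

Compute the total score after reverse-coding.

47

Reversing items 2, 3, 4, 6 and 7 with 10 − raw:
Total = 9 + (10−8) + (10−4) + (10−7) + 6 + (10−6) + (10−3) + 6 + 4
      = 9 + 2 + 6 + 3 + 6 + 4 + 7 + 6 + 4 = 47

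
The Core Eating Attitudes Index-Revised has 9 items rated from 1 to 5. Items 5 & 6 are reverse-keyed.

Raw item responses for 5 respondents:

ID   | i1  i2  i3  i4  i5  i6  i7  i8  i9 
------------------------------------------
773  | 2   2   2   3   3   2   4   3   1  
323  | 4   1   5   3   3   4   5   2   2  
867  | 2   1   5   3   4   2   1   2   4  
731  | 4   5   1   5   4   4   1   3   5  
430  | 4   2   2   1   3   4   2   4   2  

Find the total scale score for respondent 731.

28

Respondent 731 raw: 4, 5, 1, 5, 4, 4, 1, 3, 5.
Reverse-coded (reversed = (1+5) − raw = 6 − raw):
  item 1: 4
  item 2: 5
  item 3: 1
  item 4: 5
  item 5: 6 − 4 = 2
  item 6: 6 − 4 = 2
  item 7: 1
  item 8: 3
  item 9: 5
Sum = 4 + 5 + 1 + 5 + 2 + 2 + 1 + 3 + 5 = 28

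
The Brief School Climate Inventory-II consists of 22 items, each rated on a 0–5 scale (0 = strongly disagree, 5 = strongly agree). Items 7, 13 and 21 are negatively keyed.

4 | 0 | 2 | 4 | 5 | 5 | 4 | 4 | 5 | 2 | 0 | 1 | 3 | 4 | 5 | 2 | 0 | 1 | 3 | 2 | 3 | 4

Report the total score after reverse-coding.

58

Raw sum = 63. Negatively keyed items: 7, 13, 21; their raw sum = 10.
Each reversal replaces raw with 5 − raw, changing the total by 5 − 2·raw per item.
Total = 63 + 3·5 − 2·10 = 63 + 15 − 20 = 58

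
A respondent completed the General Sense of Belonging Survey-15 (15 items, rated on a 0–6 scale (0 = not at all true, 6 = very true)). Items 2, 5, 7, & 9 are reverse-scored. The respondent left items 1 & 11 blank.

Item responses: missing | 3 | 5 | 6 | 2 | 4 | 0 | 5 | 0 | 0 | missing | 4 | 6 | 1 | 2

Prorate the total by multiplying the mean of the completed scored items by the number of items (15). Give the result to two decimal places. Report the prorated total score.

Reverse-coded (on a 0–6 scale, reversed = 6 − raw):
  item 2: 6 − 3 = 3
  item 5: 6 − 2 = 4
  item 7: 6 − 0 = 6
  item 9: 6 − 0 = 6
Completed scored items (13 of 15): 3, 5, 6, 4, 4, 6, 5, 6, 0, 4, 6, 1, 2; sum = 52.
Person mean = 52 / 13 ≈ 4.0000
Prorated total = (52 / 13) × 15 = 60.00 (to 2 dp)

60.00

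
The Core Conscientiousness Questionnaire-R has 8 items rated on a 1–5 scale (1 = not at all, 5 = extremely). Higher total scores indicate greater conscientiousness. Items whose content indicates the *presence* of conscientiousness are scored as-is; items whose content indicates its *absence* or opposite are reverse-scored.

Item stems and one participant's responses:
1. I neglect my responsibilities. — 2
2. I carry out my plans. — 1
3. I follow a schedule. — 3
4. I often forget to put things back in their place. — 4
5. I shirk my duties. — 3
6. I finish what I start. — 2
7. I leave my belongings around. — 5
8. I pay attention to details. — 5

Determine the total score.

Items 1, 4, 5, 7 describe the absence/opposite of conscientiousness → reverse-score.
reverse-coded value = 6 − response.
  item 1: 6 − 2 = 4
  item 2: 1
  item 3: 3
  item 4: 6 − 4 = 2
  item 5: 6 − 3 = 3
  item 6: 2
  item 7: 6 − 5 = 1
  item 8: 5
Total = 4 + 1 + 3 + 2 + 3 + 2 + 1 + 5 = 21

21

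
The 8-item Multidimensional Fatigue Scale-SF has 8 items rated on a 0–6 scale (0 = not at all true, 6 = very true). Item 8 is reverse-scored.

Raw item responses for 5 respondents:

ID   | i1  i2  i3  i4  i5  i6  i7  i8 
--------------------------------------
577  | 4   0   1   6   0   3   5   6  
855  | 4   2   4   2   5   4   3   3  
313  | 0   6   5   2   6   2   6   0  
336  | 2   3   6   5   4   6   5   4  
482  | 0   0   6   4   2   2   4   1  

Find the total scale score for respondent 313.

Respondent 313 raw: 0, 6, 5, 2, 6, 2, 6, 0.
Reverse-coded (reverse-coded value = 6 − response):
  item 1: 0
  item 2: 6
  item 3: 5
  item 4: 2
  item 5: 6
  item 6: 2
  item 7: 6
  item 8: 6 − 0 = 6
Sum = 0 + 6 + 5 + 2 + 6 + 2 + 6 + 6 = 33

33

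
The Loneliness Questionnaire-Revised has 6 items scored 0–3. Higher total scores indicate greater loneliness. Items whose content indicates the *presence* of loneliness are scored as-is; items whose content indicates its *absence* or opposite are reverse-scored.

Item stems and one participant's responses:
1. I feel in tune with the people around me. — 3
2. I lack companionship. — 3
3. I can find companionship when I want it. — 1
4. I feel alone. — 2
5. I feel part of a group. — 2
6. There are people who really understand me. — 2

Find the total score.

Items 1, 3, 5, 6 describe the absence/opposite of loneliness → reverse-score.
reversed = (0+3) − raw = 3 − raw.
  item 1: 3 − 3 = 0
  item 2: 3
  item 3: 3 − 1 = 2
  item 4: 2
  item 5: 3 − 2 = 1
  item 6: 3 − 2 = 1
Total = 0 + 3 + 2 + 2 + 1 + 1 = 9

9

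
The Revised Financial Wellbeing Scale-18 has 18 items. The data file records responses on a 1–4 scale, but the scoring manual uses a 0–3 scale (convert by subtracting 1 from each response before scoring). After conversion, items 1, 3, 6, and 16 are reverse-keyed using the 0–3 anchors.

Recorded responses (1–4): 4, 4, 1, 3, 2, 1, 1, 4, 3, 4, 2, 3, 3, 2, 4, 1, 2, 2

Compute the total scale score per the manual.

Convert to 0–3: 3, 3, 0, 2, 1, 0, 0, 3, 2, 3, 1, 2, 2, 1, 3, 0, 1, 1
Reverse-coded (reversed = (0+3) − raw = 3 − raw):
  item 1: 3 − 3 = 0
  item 3: 3 − 0 = 3
  item 6: 3 − 0 = 3
  item 16: 3 − 0 = 3
Scored: 0, 3, 3, 2, 1, 3, 0, 3, 2, 3, 1, 2, 2, 1, 3, 3, 1, 1
Total = 34

34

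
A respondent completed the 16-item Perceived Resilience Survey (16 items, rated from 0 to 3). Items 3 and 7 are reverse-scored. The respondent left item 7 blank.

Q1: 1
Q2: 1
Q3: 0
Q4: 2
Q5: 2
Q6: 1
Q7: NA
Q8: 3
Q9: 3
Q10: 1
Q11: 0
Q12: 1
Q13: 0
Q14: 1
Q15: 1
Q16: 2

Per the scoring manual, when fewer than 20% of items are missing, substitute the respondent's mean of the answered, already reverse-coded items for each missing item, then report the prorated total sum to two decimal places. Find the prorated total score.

23.47

Reverse-coded (on a 0–3 scale, reversed = 3 − raw):
  item 3: 3 − 0 = 3
Completed scored items (15 of 16): 1, 1, 3, 2, 2, 1, 3, 3, 1, 0, 1, 0, 1, 1, 2; sum = 22.
Person mean = 22 / 15 ≈ 1.4667
Prorated total = (22 / 15) × 16 = 23.47 (to 2 dp)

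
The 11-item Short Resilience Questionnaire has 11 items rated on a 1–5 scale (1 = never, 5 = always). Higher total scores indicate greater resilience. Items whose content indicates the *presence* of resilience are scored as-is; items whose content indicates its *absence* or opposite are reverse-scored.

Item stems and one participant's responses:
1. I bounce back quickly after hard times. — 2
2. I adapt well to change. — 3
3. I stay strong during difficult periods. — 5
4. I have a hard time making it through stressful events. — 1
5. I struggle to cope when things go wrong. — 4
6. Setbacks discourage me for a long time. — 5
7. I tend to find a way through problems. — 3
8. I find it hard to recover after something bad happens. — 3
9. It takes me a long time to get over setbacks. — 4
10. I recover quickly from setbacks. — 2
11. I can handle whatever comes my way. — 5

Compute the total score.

Items 4, 5, 6, 8, 9 describe the absence/opposite of resilience → reverse-score.
reversed = (1+5) − raw = 6 − raw.
  item 1: 2
  item 2: 3
  item 3: 5
  item 4: 6 − 1 = 5
  item 5: 6 − 4 = 2
  item 6: 6 − 5 = 1
  item 7: 3
  item 8: 6 − 3 = 3
  item 9: 6 − 4 = 2
  item 10: 2
  item 11: 5
Total = 2 + 3 + 5 + 5 + 2 + 1 + 3 + 3 + 2 + 2 + 5 = 33

33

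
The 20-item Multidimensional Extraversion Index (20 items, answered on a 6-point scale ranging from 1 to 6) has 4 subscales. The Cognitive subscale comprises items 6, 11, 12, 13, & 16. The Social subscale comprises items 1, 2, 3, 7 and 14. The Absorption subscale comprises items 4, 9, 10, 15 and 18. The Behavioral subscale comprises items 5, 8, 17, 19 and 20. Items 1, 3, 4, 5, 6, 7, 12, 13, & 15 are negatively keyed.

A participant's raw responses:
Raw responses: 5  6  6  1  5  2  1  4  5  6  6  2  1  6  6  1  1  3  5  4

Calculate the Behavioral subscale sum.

16

Behavioral items: 5, 8, 17, 19, 20.
Of these, item 5 is negatively keyed; reversed = (1+6) − raw = 7 − raw.
  item 5: 7 − 5 = 2
  item 8: 4
  item 17: 1
  item 19: 5
  item 20: 4
Sum = 2 + 4 + 1 + 5 + 4 = 16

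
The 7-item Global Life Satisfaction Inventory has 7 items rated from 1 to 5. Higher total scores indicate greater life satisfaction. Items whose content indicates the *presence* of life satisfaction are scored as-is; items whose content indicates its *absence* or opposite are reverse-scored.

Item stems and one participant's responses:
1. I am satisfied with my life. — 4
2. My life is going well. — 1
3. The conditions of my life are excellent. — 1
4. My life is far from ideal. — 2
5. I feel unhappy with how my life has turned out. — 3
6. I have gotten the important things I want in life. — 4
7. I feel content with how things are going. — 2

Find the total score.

19

Items 4, 5 describe the absence/opposite of life satisfaction → reverse-score.
reversed = (1+5) − raw = 6 − raw.
  item 1: 4
  item 2: 1
  item 3: 1
  item 4: 6 − 2 = 4
  item 5: 6 − 3 = 3
  item 6: 4
  item 7: 2
Total = 4 + 1 + 1 + 4 + 3 + 4 + 2 = 19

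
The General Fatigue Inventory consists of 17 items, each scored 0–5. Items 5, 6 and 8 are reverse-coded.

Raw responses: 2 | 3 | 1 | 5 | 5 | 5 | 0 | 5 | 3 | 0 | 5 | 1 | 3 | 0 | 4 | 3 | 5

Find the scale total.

Raw sum = 50. Reverse-coded items: 5, 6, 8; their raw sum = 15.
Each reversal replaces raw with 5 − raw, changing the total by 5 − 2·raw per item.
Total = 50 + 3·5 − 2·15 = 50 + 15 − 30 = 35

35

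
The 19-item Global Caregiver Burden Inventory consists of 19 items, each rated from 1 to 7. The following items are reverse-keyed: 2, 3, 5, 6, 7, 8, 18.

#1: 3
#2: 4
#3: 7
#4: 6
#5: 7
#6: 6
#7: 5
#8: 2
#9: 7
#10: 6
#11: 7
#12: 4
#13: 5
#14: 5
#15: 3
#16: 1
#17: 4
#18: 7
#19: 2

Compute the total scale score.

Reverse-keyed items use 8 − raw:
  item 2: 8 − 4 = 4
  item 3: 8 − 7 = 1
  item 5: 8 − 7 = 1
  item 6: 8 − 6 = 2
  item 7: 8 − 5 = 3
  item 8: 8 − 2 = 6
  item 18: 8 − 7 = 1
After reverse-coding: 3, 4, 1, 6, 1, 2, 3, 6, 7, 6, 7, 4, 5, 5, 3, 1, 4, 1, 2
Total = 3 + 4 + 1 + 6 + 1 + 2 + 3 + 6 + 7 + 6 + 7 + 4 + 5 + 5 + 3 + 1 + 4 + 1 + 2 = 71

71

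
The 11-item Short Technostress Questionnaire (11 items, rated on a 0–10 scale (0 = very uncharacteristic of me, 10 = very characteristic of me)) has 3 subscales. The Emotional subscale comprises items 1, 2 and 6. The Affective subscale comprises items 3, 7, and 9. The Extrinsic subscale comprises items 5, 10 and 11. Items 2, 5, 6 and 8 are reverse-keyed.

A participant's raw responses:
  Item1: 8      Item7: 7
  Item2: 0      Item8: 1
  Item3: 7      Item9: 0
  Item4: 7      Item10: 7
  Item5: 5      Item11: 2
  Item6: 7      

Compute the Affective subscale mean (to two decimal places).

4.67

Affective items: 3, 7, 9.
  item 3: 7
  item 7: 7
  item 9: 0
Sum = 7 + 7 + 0 = 14
Mean = 14 / 3 = 4.67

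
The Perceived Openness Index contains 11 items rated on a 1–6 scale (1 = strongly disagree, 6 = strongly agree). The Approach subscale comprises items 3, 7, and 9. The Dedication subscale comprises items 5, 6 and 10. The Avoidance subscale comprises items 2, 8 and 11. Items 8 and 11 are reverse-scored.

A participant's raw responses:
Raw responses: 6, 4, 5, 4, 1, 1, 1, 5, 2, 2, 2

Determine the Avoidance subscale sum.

11

Avoidance items: 2, 8, 11.
Of these, items 8 & 11 are reverse-scored; on a 1–6 scale, reversed = 7 − raw.
  item 2: 4
  item 8: 7 − 5 = 2
  item 11: 7 − 2 = 5
Sum = 4 + 2 + 5 = 11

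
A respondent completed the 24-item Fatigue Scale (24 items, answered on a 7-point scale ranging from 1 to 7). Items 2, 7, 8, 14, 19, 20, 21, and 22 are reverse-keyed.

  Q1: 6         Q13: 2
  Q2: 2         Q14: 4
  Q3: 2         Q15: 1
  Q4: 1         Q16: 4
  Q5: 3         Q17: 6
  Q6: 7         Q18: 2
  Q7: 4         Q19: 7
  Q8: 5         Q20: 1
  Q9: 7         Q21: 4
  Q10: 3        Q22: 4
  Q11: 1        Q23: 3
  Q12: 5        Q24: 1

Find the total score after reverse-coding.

87

Apply reverse scoring (reversed = (1+7) − raw = 8 − raw):
  item 2: 8 − 2 = 6
  item 7: 8 − 4 = 4
  item 8: 8 − 5 = 3
  item 14: 8 − 4 = 4
  item 19: 8 − 7 = 1
  item 20: 8 − 1 = 7
  item 21: 8 − 4 = 4
  item 22: 8 − 4 = 4
After reverse-coding: 6, 6, 2, 1, 3, 7, 4, 3, 7, 3, 1, 5, 2, 4, 1, 4, 6, 2, 1, 7, 4, 4, 3, 1
Total = 6 + 6 + 2 + 1 + 3 + 7 + 4 + 3 + 7 + 3 + 1 + 5 + 2 + 4 + 1 + 4 + 6 + 2 + 1 + 7 + 4 + 4 + 3 + 1 = 87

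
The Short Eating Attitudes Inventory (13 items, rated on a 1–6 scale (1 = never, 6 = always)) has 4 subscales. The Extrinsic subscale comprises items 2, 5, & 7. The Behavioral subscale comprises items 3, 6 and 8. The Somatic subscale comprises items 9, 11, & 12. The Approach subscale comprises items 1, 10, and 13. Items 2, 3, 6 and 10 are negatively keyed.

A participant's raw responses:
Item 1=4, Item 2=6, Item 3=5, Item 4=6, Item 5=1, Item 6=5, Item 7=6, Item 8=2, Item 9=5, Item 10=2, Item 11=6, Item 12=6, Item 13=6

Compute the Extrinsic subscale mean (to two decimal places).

2.67

Extrinsic items: 2, 5, 7.
Of these, item 2 is negatively keyed; on a 1–6 scale, reversed = 7 − raw.
  item 2: 7 − 6 = 1
  item 5: 1
  item 7: 6
Sum = 1 + 1 + 6 = 8
Mean = 8 / 3 = 2.67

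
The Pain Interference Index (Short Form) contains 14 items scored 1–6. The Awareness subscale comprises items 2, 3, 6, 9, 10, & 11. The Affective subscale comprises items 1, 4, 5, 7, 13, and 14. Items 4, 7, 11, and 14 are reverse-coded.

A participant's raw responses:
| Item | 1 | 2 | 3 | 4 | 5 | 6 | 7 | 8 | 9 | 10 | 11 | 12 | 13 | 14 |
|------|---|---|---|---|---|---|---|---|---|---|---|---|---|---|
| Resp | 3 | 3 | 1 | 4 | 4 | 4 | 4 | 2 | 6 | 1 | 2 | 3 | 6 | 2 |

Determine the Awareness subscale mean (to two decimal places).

3.33

Awareness items: 2, 3, 6, 9, 10, 11.
Of these, item 11 is reverse-coded; reversed = (1+6) − raw = 7 − raw.
  item 2: 3
  item 3: 1
  item 6: 4
  item 9: 6
  item 10: 1
  item 11: 7 − 2 = 5
Sum = 3 + 1 + 4 + 6 + 1 + 5 = 20
Mean = 20 / 6 = 3.33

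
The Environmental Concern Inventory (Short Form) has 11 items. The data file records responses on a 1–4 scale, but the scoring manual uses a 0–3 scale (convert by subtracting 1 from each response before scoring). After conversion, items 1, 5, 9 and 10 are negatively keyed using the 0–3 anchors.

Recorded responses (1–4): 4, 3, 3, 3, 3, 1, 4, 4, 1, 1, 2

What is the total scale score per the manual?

Convert to 0–3: 3, 2, 2, 2, 2, 0, 3, 3, 0, 0, 1
Reverse-coded (reversed = (0+3) − raw = 3 − raw):
  item 1: 3 − 3 = 0
  item 5: 3 − 2 = 1
  item 9: 3 − 0 = 3
  item 10: 3 − 0 = 3
Scored: 0, 2, 2, 2, 1, 0, 3, 3, 3, 3, 1
Total = 20

20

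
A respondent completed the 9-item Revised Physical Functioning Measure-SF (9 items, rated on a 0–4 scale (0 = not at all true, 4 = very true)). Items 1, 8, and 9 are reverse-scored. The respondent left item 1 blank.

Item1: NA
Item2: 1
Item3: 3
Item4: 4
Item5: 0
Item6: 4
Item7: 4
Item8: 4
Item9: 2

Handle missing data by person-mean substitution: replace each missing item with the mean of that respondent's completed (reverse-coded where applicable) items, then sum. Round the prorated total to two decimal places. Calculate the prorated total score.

20.25

Reverse-coded (on a 0–4 scale, reversed = 4 − raw):
  item 8: 4 − 4 = 0
  item 9: 4 − 2 = 2
Completed scored items (8 of 9): 1, 3, 4, 0, 4, 4, 0, 2; sum = 18.
Person mean = 18 / 8 ≈ 2.2500
Prorated total = (18 / 8) × 9 = 20.25 (to 2 dp)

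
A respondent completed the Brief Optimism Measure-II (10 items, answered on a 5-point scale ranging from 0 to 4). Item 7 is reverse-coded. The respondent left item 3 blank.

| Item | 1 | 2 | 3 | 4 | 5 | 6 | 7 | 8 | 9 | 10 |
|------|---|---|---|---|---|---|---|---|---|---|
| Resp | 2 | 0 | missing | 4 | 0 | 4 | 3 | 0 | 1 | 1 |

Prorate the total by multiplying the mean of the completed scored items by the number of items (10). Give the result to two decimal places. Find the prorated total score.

Reverse-coded (reverse-coded value = 4 − response):
  item 7: 4 − 3 = 1
Completed scored items (9 of 10): 2, 0, 4, 0, 4, 1, 0, 1, 1; sum = 13.
Person mean = 13 / 9 ≈ 1.4444
Prorated total = (13 / 9) × 10 = 14.44 (to 2 dp)

14.44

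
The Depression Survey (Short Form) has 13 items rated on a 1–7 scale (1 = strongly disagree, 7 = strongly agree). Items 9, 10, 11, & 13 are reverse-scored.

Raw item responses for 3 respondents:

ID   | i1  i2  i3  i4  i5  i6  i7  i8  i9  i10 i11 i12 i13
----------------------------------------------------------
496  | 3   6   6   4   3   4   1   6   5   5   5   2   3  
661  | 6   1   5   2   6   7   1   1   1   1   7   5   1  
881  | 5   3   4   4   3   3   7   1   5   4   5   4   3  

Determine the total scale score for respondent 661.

Respondent 661 raw: 6, 1, 5, 2, 6, 7, 1, 1, 1, 1, 7, 5, 1.
Reverse-coded (reversed = (1+7) − raw = 8 − raw):
  item 1: 6
  item 2: 1
  item 3: 5
  item 4: 2
  item 5: 6
  item 6: 7
  item 7: 1
  item 8: 1
  item 9: 8 − 1 = 7
  item 10: 8 − 1 = 7
  item 11: 8 − 7 = 1
  item 12: 5
  item 13: 8 − 1 = 7
Sum = 6 + 1 + 5 + 2 + 6 + 7 + 1 + 1 + 7 + 7 + 1 + 5 + 7 = 56

56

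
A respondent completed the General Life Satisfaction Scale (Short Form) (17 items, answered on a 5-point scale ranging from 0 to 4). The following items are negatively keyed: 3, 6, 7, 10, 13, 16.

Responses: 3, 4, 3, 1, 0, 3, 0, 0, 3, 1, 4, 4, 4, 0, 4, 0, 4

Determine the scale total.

40

Reverse-coded items (reversed = (0+4) − raw = 4 − raw):
  item 3: 4 − 3 = 1
  item 6: 4 − 3 = 1
  item 7: 4 − 0 = 4
  item 10: 4 − 1 = 3
  item 13: 4 − 4 = 0
  item 16: 4 − 0 = 4
After reverse-coding: 3, 4, 1, 1, 0, 1, 4, 0, 3, 3, 4, 4, 0, 0, 4, 4, 4
Total = 3 + 4 + 1 + 1 + 0 + 1 + 4 + 0 + 3 + 3 + 4 + 4 + 0 + 0 + 4 + 4 + 4 = 40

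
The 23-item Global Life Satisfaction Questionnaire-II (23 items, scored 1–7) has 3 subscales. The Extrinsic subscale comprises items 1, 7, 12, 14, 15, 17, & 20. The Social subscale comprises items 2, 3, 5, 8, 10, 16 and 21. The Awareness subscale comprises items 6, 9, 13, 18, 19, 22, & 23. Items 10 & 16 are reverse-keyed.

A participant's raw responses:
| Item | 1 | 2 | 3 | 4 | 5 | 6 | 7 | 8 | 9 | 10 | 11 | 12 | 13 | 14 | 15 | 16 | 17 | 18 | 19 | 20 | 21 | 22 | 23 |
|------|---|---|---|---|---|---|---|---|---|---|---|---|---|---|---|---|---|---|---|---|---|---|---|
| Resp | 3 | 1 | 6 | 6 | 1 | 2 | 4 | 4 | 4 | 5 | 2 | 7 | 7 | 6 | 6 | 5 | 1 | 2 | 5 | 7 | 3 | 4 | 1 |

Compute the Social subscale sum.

Social items: 2, 3, 5, 8, 10, 16, 21.
Of these, items 10 and 16 are reverse-keyed; reversed = (1+7) − raw = 8 − raw.
  item 2: 1
  item 3: 6
  item 5: 1
  item 8: 4
  item 10: 8 − 5 = 3
  item 16: 8 − 5 = 3
  item 21: 3
Sum = 1 + 6 + 1 + 4 + 3 + 3 + 3 = 21

21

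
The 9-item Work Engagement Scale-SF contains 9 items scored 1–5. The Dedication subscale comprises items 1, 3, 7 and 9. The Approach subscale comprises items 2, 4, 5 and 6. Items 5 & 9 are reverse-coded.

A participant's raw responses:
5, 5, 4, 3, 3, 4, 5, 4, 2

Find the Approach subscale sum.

Approach items: 2, 4, 5, 6.
Of these, item 5 is reverse-coded; on a 1–5 scale, reversed = 6 − raw.
  item 2: 5
  item 4: 3
  item 5: 6 − 3 = 3
  item 6: 4
Sum = 5 + 3 + 3 + 4 = 15

15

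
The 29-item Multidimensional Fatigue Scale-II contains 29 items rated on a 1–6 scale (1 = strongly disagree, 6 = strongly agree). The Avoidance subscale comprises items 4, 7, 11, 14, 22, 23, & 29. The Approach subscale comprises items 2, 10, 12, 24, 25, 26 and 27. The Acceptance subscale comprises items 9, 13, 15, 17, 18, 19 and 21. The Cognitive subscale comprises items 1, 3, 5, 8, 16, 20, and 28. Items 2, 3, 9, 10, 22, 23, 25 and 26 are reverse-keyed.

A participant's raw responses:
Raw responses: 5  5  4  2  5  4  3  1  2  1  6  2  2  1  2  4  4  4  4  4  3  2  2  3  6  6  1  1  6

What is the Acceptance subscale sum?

Acceptance items: 9, 13, 15, 17, 18, 19, 21.
Of these, item 9 is reverse-keyed; reverse-coded value = 7 − response.
  item 9: 7 − 2 = 5
  item 13: 2
  item 15: 2
  item 17: 4
  item 18: 4
  item 19: 4
  item 21: 3
Sum = 5 + 2 + 2 + 4 + 4 + 4 + 3 = 24

24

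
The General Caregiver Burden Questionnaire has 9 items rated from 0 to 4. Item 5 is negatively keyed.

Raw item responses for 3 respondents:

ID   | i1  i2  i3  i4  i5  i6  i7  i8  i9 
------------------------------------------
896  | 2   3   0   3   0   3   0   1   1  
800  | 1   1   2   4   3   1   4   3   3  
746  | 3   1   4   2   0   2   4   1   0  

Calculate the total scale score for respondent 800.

20

Respondent 800 raw: 1, 1, 2, 4, 3, 1, 4, 3, 3.
Reverse-coded (on a 0–4 scale, reversed = 4 − raw):
  item 1: 1
  item 2: 1
  item 3: 2
  item 4: 4
  item 5: 4 − 3 = 1
  item 6: 1
  item 7: 4
  item 8: 3
  item 9: 3
Sum = 1 + 1 + 2 + 4 + 1 + 1 + 4 + 3 + 3 = 20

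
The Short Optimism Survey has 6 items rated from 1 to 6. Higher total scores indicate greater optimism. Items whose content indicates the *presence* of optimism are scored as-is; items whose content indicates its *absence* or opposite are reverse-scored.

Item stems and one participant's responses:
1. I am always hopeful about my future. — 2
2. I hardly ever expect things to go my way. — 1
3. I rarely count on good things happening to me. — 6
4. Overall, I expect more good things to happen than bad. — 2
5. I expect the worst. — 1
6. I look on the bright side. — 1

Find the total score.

Items 2, 3, 5 describe the absence/opposite of optimism → reverse-score.
on a 1–6 scale, reversed = 7 − raw.
  item 1: 2
  item 2: 7 − 1 = 6
  item 3: 7 − 6 = 1
  item 4: 2
  item 5: 7 − 1 = 6
  item 6: 1
Total = 2 + 6 + 1 + 2 + 6 + 1 = 18

18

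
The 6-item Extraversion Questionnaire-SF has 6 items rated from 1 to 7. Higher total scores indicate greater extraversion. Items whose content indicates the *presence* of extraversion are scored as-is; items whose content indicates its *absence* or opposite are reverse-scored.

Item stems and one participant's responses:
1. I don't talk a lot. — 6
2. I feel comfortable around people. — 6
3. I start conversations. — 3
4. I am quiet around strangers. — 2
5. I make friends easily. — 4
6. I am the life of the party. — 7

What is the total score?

28

Items 1, 4 describe the absence/opposite of extraversion → reverse-score.
on a 1–7 scale, reversed = 8 − raw.
  item 1: 8 − 6 = 2
  item 2: 6
  item 3: 3
  item 4: 8 − 2 = 6
  item 5: 4
  item 6: 7
Total = 2 + 6 + 3 + 6 + 4 + 7 = 28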